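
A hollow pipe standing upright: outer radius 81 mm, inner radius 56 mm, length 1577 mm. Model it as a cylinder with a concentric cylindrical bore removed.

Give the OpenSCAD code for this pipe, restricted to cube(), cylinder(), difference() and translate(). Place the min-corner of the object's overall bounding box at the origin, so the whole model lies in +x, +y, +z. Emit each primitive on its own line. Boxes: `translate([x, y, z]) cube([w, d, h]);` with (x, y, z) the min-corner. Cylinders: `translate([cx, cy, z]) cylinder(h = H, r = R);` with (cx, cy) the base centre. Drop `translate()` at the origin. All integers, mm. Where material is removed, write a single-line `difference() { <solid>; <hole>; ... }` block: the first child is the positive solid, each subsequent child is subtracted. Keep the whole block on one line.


difference() { translate([81, 81, 0]) cylinder(h = 1577, r = 81); translate([81, 81, 0]) cylinder(h = 1577, r = 56); }


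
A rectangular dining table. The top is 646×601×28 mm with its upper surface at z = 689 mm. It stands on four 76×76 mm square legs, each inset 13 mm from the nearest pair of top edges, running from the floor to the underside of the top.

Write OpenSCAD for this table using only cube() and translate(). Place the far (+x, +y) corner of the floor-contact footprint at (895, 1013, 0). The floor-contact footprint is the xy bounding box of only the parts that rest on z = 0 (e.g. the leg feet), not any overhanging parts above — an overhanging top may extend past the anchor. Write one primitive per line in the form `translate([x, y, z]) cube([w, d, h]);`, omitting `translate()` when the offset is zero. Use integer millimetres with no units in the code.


translate([262, 425, 661]) cube([646, 601, 28]);
translate([275, 438, 0]) cube([76, 76, 661]);
translate([819, 438, 0]) cube([76, 76, 661]);
translate([275, 937, 0]) cube([76, 76, 661]);
translate([819, 937, 0]) cube([76, 76, 661]);


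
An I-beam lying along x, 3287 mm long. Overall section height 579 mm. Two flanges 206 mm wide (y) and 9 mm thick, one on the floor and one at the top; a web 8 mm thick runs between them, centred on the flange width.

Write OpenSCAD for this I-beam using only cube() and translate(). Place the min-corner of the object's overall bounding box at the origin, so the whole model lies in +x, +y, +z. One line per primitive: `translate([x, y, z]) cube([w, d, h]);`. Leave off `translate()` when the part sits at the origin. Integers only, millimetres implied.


cube([3287, 206, 9]);
translate([0, 99, 9]) cube([3287, 8, 561]);
translate([0, 0, 570]) cube([3287, 206, 9]);


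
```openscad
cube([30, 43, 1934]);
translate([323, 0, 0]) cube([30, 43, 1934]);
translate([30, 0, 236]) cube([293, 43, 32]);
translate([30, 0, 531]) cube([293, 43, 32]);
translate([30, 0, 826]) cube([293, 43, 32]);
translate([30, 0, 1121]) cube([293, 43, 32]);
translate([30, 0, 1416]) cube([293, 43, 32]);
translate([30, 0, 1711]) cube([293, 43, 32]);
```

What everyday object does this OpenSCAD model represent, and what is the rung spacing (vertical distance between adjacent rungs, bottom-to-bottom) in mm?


A ladder. The rung spacing is 295 mm.

Two tall 30×43 posts with 6 short bars between them — a ladder. Adjacent rungs sit at z = 236 and z = 531, so the spacing is 531 − 236 = 295 mm.


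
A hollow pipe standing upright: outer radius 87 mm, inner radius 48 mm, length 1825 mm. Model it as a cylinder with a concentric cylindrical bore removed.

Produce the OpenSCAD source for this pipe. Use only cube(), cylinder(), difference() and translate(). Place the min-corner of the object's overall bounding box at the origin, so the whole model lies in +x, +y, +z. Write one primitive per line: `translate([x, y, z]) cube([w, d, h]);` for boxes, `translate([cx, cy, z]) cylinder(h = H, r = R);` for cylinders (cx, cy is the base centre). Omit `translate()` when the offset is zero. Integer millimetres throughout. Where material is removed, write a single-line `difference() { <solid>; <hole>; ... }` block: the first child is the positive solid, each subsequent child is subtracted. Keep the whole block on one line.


difference() { translate([87, 87, 0]) cylinder(h = 1825, r = 87); translate([87, 87, 0]) cylinder(h = 1825, r = 48); }


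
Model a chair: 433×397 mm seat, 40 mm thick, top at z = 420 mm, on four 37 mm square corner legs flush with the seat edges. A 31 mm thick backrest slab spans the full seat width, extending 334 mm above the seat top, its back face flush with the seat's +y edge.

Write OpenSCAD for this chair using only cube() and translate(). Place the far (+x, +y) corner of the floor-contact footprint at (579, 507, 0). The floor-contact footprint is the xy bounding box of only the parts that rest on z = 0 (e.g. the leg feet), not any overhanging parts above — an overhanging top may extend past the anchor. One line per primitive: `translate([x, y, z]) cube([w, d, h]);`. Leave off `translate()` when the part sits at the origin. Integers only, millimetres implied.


translate([146, 110, 380]) cube([433, 397, 40]);
translate([146, 110, 0]) cube([37, 37, 380]);
translate([542, 110, 0]) cube([37, 37, 380]);
translate([146, 470, 0]) cube([37, 37, 380]);
translate([542, 470, 0]) cube([37, 37, 380]);
translate([146, 476, 420]) cube([433, 31, 334]);


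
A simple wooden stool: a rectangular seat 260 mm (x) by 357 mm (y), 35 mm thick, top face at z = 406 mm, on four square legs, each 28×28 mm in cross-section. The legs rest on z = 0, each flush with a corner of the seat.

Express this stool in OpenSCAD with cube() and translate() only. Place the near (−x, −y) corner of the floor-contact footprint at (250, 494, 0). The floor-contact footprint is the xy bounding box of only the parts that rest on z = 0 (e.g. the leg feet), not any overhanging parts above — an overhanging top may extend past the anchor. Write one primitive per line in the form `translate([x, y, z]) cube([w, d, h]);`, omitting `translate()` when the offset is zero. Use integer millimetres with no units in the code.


translate([250, 494, 371]) cube([260, 357, 35]);
translate([250, 494, 0]) cube([28, 28, 371]);
translate([482, 494, 0]) cube([28, 28, 371]);
translate([250, 823, 0]) cube([28, 28, 371]);
translate([482, 823, 0]) cube([28, 28, 371]);


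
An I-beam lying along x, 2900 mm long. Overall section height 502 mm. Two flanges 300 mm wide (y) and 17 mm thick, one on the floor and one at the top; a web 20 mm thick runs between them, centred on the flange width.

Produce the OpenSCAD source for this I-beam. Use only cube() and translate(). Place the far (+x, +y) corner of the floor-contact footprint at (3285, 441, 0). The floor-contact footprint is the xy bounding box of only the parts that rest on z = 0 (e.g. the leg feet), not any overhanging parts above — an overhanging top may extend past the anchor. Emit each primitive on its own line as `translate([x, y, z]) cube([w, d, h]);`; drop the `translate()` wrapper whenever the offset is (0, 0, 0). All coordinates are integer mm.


translate([385, 141, 0]) cube([2900, 300, 17]);
translate([385, 281, 17]) cube([2900, 20, 468]);
translate([385, 141, 485]) cube([2900, 300, 17]);


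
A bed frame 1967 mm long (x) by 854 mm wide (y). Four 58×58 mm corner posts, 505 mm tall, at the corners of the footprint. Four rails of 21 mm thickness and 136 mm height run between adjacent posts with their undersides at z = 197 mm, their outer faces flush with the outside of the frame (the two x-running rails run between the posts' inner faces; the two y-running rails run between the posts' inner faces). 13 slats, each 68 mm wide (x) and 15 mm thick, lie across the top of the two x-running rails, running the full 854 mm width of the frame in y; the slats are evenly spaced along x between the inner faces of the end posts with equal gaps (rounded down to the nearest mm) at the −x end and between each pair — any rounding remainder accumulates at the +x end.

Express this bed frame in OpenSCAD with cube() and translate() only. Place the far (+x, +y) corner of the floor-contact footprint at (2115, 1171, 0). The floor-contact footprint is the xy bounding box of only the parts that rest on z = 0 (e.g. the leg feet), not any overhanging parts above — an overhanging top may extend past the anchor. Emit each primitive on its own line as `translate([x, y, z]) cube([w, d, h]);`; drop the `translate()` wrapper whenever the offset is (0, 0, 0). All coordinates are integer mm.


translate([148, 317, 0]) cube([58, 58, 505]);
translate([148, 1113, 0]) cube([58, 58, 505]);
translate([2057, 317, 0]) cube([58, 58, 505]);
translate([2057, 1113, 0]) cube([58, 58, 505]);
translate([206, 317, 197]) cube([1851, 21, 136]);
translate([206, 1150, 197]) cube([1851, 21, 136]);
translate([148, 375, 197]) cube([21, 738, 136]);
translate([2094, 375, 197]) cube([21, 738, 136]);
translate([275, 317, 333]) cube([68, 854, 15]);
translate([412, 317, 333]) cube([68, 854, 15]);
translate([549, 317, 333]) cube([68, 854, 15]);
translate([686, 317, 333]) cube([68, 854, 15]);
translate([823, 317, 333]) cube([68, 854, 15]);
translate([960, 317, 333]) cube([68, 854, 15]);
translate([1097, 317, 333]) cube([68, 854, 15]);
translate([1234, 317, 333]) cube([68, 854, 15]);
translate([1371, 317, 333]) cube([68, 854, 15]);
translate([1508, 317, 333]) cube([68, 854, 15]);
translate([1645, 317, 333]) cube([68, 854, 15]);
translate([1782, 317, 333]) cube([68, 854, 15]);
translate([1919, 317, 333]) cube([68, 854, 15]);


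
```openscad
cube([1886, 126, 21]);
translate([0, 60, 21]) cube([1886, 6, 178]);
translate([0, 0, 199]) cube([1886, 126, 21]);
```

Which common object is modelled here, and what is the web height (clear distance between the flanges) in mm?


An I-beam. The web height is 178 mm.

Two wide flanges with a thin centred web — an I-beam. Overall 220 mm minus two 21 mm flanges gives a web of 220 − 2·21 = 178 mm.


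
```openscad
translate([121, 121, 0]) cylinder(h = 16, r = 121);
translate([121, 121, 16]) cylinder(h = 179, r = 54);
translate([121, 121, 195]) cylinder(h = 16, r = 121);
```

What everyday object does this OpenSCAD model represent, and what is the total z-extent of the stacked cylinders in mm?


A spool. The overall height is 211 mm.

Three coaxial cylinders, large–small–large — a spool. Two 16 mm flanges and a 179 mm core give 16 + 179 + 16 = 211 mm.


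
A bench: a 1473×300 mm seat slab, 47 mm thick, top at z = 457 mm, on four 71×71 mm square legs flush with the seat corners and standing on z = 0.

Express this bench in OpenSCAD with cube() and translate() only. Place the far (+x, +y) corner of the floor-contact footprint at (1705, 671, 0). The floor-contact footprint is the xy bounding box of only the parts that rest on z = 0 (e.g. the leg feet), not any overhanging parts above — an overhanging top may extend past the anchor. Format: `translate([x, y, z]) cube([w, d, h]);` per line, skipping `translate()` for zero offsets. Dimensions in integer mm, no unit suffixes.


// leg_h = 457 − 47 = 410
translate([232, 371, 410]) cube([1473, 300, 47]);
translate([232, 371, 0]) cube([71, 71, 410]);
translate([232, 600, 0]) cube([71, 71, 410]);
translate([1634, 371, 0]) cube([71, 71, 410]);
translate([1634, 600, 0]) cube([71, 71, 410]);


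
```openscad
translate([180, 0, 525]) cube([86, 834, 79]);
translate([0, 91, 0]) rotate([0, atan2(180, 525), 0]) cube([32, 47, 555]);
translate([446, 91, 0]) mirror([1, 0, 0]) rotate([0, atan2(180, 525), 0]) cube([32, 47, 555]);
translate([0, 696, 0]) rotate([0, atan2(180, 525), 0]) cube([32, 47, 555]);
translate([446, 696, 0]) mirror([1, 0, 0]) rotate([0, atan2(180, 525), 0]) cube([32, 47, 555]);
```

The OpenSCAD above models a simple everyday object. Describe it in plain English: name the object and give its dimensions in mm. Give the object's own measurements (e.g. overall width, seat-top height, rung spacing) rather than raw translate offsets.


A sawhorse. A 86×834×79 mm beam (x, y, z) sits on two A-frame leg pairs. Each pair is two raked legs of 32×47 mm section (47 mm along y) splaying symmetrically in x. Each leg rises 525 mm vertically over 180 mm of horizontal reach and is 555 mm long along its own axis. Every leg's outer bottom edge rests on the floor and its outer top edge meets a bottom edge of the beam — the left legs (tilting toward +x) meet the beam's −x bottom edge, the right legs (their mirror images, tilting toward −x) meet its +x bottom edge — so the leg tops tuck under the beam, the beam's underside is 525 mm above the floor, and the feet are 446 mm apart outside-to-outside with the beam centred between them. The two leg pairs are set in 91 mm from either end of the beam.


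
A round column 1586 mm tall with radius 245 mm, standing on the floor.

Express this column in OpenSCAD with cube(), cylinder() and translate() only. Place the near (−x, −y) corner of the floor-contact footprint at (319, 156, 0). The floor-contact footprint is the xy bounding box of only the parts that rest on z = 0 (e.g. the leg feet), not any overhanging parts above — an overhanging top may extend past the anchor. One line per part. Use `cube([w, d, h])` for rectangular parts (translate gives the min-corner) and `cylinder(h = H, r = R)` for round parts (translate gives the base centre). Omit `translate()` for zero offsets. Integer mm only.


translate([564, 401, 0]) cylinder(h = 1586, r = 245);


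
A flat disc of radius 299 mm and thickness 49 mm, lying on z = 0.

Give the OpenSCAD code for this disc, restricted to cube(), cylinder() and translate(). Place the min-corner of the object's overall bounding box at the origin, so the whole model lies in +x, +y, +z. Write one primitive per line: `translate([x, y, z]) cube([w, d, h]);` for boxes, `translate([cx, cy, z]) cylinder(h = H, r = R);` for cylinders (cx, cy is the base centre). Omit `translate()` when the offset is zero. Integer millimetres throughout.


translate([299, 299, 0]) cylinder(h = 49, r = 299);


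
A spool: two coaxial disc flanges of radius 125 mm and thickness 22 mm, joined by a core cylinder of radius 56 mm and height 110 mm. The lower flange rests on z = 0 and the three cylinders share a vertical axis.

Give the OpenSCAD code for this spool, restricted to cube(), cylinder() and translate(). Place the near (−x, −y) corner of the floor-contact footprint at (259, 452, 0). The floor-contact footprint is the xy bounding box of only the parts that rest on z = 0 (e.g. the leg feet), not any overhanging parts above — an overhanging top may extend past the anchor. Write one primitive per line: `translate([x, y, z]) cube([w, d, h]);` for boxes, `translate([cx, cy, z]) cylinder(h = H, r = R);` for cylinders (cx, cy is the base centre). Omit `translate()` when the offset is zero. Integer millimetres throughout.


translate([384, 577, 0]) cylinder(h = 22, r = 125);
translate([384, 577, 22]) cylinder(h = 110, r = 56);
translate([384, 577, 132]) cylinder(h = 22, r = 125);


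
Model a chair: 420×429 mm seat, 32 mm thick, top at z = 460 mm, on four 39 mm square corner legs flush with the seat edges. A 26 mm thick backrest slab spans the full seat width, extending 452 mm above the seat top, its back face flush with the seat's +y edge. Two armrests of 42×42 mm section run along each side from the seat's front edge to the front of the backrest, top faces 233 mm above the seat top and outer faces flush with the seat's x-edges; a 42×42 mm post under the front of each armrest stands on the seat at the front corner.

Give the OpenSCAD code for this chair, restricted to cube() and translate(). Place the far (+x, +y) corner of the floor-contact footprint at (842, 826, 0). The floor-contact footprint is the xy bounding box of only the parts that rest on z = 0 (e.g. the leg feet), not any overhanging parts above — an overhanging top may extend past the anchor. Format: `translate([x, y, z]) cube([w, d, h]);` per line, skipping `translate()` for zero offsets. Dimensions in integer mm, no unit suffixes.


// leg_h = 460 - 32 = 428
// arm post h = 233 - 42 = 191
translate([422, 397, 428]) cube([420, 429, 32]);
translate([422, 397, 0]) cube([39, 39, 428]);
translate([803, 397, 0]) cube([39, 39, 428]);
translate([422, 787, 0]) cube([39, 39, 428]);
translate([803, 787, 0]) cube([39, 39, 428]);
translate([422, 800, 460]) cube([420, 26, 452]);
translate([422, 397, 651]) cube([42, 403, 42]);
translate([800, 397, 651]) cube([42, 403, 42]);
translate([422, 397, 460]) cube([42, 42, 191]);
translate([800, 397, 460]) cube([42, 42, 191]);


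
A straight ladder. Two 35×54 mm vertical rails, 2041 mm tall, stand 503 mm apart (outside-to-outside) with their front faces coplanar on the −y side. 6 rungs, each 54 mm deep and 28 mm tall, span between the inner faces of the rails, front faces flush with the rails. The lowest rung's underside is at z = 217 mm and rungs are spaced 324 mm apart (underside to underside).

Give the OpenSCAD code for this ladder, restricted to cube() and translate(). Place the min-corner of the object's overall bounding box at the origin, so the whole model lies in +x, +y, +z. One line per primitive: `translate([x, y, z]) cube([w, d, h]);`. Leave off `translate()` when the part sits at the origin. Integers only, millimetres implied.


// rung span = 503 - 2*35 = 433
// rung[k] z = 217 + k*324
cube([35, 54, 2041]);
translate([468, 0, 0]) cube([35, 54, 2041]);
translate([35, 0, 217]) cube([433, 54, 28]);
translate([35, 0, 541]) cube([433, 54, 28]);
translate([35, 0, 865]) cube([433, 54, 28]);
translate([35, 0, 1189]) cube([433, 54, 28]);
translate([35, 0, 1513]) cube([433, 54, 28]);
translate([35, 0, 1837]) cube([433, 54, 28]);


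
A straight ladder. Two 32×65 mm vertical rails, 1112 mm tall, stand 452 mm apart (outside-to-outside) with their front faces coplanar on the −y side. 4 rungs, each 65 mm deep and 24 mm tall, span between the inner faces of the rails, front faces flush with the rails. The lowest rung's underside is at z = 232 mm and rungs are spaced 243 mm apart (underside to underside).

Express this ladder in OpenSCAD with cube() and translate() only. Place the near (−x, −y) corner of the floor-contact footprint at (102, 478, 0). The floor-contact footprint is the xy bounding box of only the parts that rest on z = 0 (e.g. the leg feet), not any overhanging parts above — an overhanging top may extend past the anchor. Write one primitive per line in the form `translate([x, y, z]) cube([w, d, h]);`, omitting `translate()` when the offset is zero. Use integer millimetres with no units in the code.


translate([102, 478, 0]) cube([32, 65, 1112]);
translate([522, 478, 0]) cube([32, 65, 1112]);
translate([134, 478, 232]) cube([388, 65, 24]);
translate([134, 478, 475]) cube([388, 65, 24]);
translate([134, 478, 718]) cube([388, 65, 24]);
translate([134, 478, 961]) cube([388, 65, 24]);


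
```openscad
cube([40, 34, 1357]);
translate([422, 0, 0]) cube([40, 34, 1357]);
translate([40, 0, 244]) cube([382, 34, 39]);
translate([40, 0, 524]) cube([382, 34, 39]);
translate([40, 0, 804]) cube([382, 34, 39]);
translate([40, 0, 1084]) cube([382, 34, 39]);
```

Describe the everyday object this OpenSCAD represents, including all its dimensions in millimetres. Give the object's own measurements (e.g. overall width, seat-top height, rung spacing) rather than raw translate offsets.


A straight ladder. Two 40×34 mm vertical rails, 1357 mm tall, stand 462 mm apart (outside-to-outside) with their front faces coplanar on the −y side. 4 rungs, each 34 mm deep and 39 mm tall, span between the inner faces of the rails, front faces flush with the rails. The lowest rung's underside is at z = 244 mm and rungs are spaced 280 mm apart (underside to underside).


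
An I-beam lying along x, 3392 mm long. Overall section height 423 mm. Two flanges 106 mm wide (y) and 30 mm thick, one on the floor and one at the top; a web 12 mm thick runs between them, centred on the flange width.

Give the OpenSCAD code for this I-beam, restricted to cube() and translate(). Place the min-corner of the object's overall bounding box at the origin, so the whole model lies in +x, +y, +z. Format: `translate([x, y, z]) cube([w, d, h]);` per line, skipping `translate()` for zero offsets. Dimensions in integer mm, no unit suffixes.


cube([3392, 106, 30]);
translate([0, 47, 30]) cube([3392, 12, 363]);
translate([0, 0, 393]) cube([3392, 106, 30]);


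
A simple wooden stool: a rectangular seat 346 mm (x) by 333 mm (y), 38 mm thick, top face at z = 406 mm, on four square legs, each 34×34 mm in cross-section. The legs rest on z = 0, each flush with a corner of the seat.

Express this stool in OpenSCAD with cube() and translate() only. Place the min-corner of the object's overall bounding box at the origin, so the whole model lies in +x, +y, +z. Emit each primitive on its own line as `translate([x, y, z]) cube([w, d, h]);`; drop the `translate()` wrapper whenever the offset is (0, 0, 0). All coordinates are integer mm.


translate([0, 0, 368]) cube([346, 333, 38]);
cube([34, 34, 368]);
translate([312, 0, 0]) cube([34, 34, 368]);
translate([0, 299, 0]) cube([34, 34, 368]);
translate([312, 299, 0]) cube([34, 34, 368]);


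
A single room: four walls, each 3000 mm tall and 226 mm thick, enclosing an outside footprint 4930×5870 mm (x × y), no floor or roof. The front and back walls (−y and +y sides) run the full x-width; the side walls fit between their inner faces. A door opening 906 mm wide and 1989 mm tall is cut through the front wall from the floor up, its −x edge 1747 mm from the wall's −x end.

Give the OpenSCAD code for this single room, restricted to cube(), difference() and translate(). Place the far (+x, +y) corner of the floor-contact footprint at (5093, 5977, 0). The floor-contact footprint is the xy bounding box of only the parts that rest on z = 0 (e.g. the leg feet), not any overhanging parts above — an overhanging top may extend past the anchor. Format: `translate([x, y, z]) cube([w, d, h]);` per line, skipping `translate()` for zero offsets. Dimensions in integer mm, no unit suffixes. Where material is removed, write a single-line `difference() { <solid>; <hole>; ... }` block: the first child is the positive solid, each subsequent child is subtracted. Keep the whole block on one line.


difference() { translate([163, 107, 0]) cube([4930, 226, 3000]); translate([1910, 107, 0]) cube([906, 226, 1989]); }
translate([163, 5751, 0]) cube([4930, 226, 3000]);
translate([163, 333, 0]) cube([226, 5418, 3000]);
translate([4867, 333, 0]) cube([226, 5418, 3000]);


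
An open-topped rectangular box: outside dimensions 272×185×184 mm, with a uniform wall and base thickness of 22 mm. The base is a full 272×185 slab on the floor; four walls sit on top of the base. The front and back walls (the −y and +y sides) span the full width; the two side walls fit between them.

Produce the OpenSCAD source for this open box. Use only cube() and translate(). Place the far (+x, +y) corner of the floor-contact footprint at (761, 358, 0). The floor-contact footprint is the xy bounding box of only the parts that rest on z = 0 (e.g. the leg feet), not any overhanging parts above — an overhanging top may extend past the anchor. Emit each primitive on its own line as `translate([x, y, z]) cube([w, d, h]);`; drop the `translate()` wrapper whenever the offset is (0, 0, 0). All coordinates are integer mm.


translate([489, 173, 0]) cube([272, 185, 22]);
translate([489, 173, 22]) cube([272, 22, 162]);
translate([489, 336, 22]) cube([272, 22, 162]);
translate([489, 195, 22]) cube([22, 141, 162]);
translate([739, 195, 22]) cube([22, 141, 162]);


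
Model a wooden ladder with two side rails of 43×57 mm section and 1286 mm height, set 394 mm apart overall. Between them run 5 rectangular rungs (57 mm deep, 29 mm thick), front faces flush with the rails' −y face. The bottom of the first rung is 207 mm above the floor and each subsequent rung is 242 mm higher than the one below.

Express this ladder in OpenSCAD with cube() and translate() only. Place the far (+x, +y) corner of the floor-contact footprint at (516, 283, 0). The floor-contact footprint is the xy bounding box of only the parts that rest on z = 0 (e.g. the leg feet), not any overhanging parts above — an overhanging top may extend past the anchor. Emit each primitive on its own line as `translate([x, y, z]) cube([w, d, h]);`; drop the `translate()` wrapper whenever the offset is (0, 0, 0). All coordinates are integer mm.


translate([122, 226, 0]) cube([43, 57, 1286]);
translate([473, 226, 0]) cube([43, 57, 1286]);
translate([165, 226, 207]) cube([308, 57, 29]);
translate([165, 226, 449]) cube([308, 57, 29]);
translate([165, 226, 691]) cube([308, 57, 29]);
translate([165, 226, 933]) cube([308, 57, 29]);
translate([165, 226, 1175]) cube([308, 57, 29]);


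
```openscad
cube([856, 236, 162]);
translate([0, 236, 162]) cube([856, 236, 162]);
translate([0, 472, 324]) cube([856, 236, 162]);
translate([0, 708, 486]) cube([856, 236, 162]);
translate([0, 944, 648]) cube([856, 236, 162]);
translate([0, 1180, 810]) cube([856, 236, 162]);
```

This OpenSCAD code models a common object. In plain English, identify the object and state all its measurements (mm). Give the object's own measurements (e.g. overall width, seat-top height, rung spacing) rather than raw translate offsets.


A straight staircase of 6 solid steps. Each step is 856 mm wide (x), 236 mm deep (y, the going) and 162 mm tall (the rise). The first step rests on the floor; each subsequent step sits one going further in +y and one rise higher in +z, directly behind and above the previous step with no overlap.


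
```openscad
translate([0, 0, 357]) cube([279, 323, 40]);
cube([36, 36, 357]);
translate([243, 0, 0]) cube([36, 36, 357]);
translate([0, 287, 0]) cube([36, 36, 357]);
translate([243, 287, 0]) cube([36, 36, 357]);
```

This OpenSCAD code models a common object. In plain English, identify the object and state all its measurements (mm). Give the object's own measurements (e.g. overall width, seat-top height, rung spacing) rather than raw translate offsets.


A four-legged stool. The seat is a 279×323×40 mm slab whose top surface is at z = 397 mm; four square legs, each 36×36 mm in cross-section, run from the floor (z = 0) to the underside of the seat, each flush with a corner of the seat.


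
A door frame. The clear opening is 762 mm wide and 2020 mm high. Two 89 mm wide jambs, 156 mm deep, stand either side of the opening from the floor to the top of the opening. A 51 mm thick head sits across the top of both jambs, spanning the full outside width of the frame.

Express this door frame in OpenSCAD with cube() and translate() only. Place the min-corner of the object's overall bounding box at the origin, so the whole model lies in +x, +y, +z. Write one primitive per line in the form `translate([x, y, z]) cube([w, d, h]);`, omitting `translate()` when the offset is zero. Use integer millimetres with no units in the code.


cube([89, 156, 2020]);
translate([851, 0, 0]) cube([89, 156, 2020]);
translate([0, 0, 2020]) cube([940, 156, 51]);


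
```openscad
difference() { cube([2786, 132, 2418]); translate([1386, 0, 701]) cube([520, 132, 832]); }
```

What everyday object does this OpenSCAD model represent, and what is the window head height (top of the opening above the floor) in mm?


A wall with a window opening. The window head height is 1533 mm.

A wall with a rectangular opening subtracted — a window. Sill at z = 701, opening 832 mm tall, so the head is at 701 + 832 = 1533 mm.


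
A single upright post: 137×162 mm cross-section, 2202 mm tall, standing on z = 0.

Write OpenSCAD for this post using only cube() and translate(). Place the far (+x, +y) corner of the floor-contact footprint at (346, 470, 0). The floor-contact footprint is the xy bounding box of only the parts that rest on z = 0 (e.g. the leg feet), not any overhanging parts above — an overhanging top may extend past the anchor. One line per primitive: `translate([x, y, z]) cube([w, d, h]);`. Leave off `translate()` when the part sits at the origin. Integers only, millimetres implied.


translate([209, 308, 0]) cube([137, 162, 2202]);


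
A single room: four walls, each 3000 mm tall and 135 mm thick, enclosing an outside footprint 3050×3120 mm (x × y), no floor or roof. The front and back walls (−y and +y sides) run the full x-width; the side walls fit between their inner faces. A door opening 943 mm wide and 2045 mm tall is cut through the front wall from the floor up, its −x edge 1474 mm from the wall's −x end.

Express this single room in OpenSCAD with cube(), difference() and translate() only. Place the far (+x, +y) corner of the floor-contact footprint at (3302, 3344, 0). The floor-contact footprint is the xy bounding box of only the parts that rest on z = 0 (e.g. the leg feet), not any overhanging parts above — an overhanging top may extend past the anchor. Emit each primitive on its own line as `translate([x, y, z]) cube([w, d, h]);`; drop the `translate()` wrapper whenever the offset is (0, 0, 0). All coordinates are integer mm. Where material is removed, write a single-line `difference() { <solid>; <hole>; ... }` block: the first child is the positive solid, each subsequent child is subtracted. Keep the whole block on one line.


difference() { translate([252, 224, 0]) cube([3050, 135, 3000]); translate([1726, 224, 0]) cube([943, 135, 2045]); }
translate([252, 3209, 0]) cube([3050, 135, 3000]);
translate([252, 359, 0]) cube([135, 2850, 3000]);
translate([3167, 359, 0]) cube([135, 2850, 3000]);


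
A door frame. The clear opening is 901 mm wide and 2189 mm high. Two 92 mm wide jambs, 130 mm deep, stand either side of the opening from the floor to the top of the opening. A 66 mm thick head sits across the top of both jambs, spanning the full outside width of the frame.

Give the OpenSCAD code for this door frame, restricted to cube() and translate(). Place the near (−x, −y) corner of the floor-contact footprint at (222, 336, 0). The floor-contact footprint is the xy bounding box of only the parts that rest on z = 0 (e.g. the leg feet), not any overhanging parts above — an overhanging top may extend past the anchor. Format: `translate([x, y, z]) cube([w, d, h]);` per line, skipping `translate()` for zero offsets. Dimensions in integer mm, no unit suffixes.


translate([222, 336, 0]) cube([92, 130, 2189]);
translate([1215, 336, 0]) cube([92, 130, 2189]);
translate([222, 336, 2189]) cube([1085, 130, 66]);


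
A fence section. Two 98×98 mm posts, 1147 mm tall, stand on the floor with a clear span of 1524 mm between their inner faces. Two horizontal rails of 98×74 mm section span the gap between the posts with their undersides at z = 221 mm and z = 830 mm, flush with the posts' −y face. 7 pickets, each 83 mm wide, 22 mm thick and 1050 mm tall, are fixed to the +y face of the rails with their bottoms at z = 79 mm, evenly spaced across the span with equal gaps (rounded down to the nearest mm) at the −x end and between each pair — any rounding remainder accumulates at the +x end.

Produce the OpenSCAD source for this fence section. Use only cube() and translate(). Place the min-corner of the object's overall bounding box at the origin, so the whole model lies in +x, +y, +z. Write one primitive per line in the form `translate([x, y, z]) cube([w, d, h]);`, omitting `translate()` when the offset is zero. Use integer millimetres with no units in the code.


cube([98, 98, 1147]);
translate([1622, 0, 0]) cube([98, 98, 1147]);
translate([98, 0, 221]) cube([1524, 98, 74]);
translate([98, 0, 830]) cube([1524, 98, 74]);
translate([215, 98, 79]) cube([83, 22, 1050]);
translate([415, 98, 79]) cube([83, 22, 1050]);
translate([615, 98, 79]) cube([83, 22, 1050]);
translate([815, 98, 79]) cube([83, 22, 1050]);
translate([1015, 98, 79]) cube([83, 22, 1050]);
translate([1215, 98, 79]) cube([83, 22, 1050]);
translate([1415, 98, 79]) cube([83, 22, 1050]);


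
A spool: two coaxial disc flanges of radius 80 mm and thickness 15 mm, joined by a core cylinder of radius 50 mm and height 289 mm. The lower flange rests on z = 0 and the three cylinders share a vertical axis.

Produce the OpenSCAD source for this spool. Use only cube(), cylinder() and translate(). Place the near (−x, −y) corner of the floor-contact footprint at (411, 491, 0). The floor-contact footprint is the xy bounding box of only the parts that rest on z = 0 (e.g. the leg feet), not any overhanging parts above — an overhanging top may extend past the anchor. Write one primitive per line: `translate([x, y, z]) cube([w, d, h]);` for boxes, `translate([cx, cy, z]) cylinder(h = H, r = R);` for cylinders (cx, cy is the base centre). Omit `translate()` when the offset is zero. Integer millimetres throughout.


translate([491, 571, 0]) cylinder(h = 15, r = 80);
translate([491, 571, 15]) cylinder(h = 289, r = 50);
translate([491, 571, 304]) cylinder(h = 15, r = 80);


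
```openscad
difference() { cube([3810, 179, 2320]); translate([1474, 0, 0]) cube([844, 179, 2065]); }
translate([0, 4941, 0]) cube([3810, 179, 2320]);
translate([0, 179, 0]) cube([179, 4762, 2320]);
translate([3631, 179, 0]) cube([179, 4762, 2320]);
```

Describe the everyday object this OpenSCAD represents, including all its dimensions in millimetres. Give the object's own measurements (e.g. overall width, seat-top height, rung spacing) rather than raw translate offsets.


A single room: four walls, each 2320 mm tall and 179 mm thick, enclosing an outside footprint 3810×5120 mm (x × y), no floor or roof. The front and back walls (−y and +y sides) run the full x-width; the side walls fit between their inner faces. A door opening 844 mm wide and 2065 mm tall is cut through the front wall from the floor up, its −x edge 1474 mm from the wall's −x end.


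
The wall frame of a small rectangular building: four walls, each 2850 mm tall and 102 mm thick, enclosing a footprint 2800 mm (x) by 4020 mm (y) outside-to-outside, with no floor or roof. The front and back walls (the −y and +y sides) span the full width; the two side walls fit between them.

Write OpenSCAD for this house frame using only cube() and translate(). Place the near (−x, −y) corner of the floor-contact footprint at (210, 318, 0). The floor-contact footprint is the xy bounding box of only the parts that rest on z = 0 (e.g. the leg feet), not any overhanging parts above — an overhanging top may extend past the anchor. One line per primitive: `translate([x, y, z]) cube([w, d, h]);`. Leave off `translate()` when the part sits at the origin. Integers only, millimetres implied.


translate([210, 318, 0]) cube([2800, 102, 2850]);
translate([210, 4236, 0]) cube([2800, 102, 2850]);
translate([210, 420, 0]) cube([102, 3816, 2850]);
translate([2908, 420, 0]) cube([102, 3816, 2850]);


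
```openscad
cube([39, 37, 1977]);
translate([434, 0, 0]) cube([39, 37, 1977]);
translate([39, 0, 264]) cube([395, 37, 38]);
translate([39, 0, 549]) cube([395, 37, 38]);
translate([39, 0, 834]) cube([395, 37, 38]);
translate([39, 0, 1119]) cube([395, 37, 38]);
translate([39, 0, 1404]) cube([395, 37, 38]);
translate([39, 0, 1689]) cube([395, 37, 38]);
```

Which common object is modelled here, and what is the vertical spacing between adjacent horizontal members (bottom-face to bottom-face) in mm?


A ladder. The rung spacing is 285 mm.

Two tall 39×37 posts with 6 short bars between them — a ladder. Adjacent rungs sit at z = 264 and z = 549, so the spacing is 549 − 264 = 285 mm.


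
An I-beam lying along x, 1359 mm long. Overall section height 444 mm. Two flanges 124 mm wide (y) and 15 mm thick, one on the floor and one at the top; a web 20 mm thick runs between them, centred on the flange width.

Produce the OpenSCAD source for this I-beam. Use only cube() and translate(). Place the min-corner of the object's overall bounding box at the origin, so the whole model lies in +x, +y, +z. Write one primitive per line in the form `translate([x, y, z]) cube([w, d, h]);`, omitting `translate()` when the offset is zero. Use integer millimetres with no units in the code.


cube([1359, 124, 15]);
translate([0, 52, 15]) cube([1359, 20, 414]);
translate([0, 0, 429]) cube([1359, 124, 15]);


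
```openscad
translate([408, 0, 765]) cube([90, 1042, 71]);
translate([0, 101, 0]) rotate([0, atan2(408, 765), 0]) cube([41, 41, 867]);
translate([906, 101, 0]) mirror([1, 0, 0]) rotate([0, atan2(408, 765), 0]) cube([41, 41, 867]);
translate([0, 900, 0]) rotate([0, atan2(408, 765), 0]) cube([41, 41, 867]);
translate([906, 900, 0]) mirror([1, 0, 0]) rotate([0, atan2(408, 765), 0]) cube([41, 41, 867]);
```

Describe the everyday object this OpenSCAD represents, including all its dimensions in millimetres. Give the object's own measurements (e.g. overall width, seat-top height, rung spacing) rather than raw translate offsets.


A sawhorse. A 90×1042×71 mm beam (x, y, z) sits on two A-frame leg pairs. Each pair is two raked legs of 41×41 mm section (41 mm along y) splaying symmetrically in x. Each leg rises 765 mm vertically over 408 mm of horizontal reach and is 867 mm long along its own axis. Every leg's outer bottom edge rests on the floor and its outer top edge meets a bottom edge of the beam — the left legs (tilting toward +x) meet the beam's −x bottom edge, the right legs (their mirror images, tilting toward −x) meet its +x bottom edge — so the leg tops tuck under the beam, the beam's underside is 765 mm above the floor, and the feet are 906 mm apart outside-to-outside with the beam centred between them. The two leg pairs are set in 101 mm from either end of the beam.


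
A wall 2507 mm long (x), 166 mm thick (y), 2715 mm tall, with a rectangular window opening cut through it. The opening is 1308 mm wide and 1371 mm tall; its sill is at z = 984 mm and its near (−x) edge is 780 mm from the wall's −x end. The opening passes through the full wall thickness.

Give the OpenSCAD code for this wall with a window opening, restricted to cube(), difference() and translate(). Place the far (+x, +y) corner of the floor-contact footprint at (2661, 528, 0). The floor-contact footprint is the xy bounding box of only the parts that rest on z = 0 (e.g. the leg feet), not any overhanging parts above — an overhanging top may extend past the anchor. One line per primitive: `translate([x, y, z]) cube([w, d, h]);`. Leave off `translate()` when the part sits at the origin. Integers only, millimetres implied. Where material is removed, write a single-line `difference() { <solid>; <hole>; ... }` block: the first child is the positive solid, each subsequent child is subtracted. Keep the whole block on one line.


difference() { translate([154, 362, 0]) cube([2507, 166, 2715]); translate([934, 362, 984]) cube([1308, 166, 1371]); }


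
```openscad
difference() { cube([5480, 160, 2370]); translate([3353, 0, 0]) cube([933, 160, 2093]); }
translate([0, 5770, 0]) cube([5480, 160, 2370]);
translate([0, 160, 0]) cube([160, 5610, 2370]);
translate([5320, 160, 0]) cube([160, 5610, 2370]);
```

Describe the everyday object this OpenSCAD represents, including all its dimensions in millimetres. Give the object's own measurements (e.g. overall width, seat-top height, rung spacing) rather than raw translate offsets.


A single room: four walls, each 2370 mm tall and 160 mm thick, enclosing an outside footprint 5480×5930 mm (x × y), no floor or roof. The front and back walls (−y and +y sides) run the full x-width; the side walls fit between their inner faces. A door opening 933 mm wide and 2093 mm tall is cut through the front wall from the floor up, its −x edge 3353 mm from the wall's −x end.


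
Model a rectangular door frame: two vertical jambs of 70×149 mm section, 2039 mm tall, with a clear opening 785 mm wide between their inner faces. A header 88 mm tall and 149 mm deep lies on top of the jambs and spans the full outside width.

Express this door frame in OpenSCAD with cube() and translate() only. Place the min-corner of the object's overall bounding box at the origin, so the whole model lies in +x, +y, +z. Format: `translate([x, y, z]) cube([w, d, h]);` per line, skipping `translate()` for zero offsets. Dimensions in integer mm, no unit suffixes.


cube([70, 149, 2039]);
translate([855, 0, 0]) cube([70, 149, 2039]);
translate([0, 0, 2039]) cube([925, 149, 88]);
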